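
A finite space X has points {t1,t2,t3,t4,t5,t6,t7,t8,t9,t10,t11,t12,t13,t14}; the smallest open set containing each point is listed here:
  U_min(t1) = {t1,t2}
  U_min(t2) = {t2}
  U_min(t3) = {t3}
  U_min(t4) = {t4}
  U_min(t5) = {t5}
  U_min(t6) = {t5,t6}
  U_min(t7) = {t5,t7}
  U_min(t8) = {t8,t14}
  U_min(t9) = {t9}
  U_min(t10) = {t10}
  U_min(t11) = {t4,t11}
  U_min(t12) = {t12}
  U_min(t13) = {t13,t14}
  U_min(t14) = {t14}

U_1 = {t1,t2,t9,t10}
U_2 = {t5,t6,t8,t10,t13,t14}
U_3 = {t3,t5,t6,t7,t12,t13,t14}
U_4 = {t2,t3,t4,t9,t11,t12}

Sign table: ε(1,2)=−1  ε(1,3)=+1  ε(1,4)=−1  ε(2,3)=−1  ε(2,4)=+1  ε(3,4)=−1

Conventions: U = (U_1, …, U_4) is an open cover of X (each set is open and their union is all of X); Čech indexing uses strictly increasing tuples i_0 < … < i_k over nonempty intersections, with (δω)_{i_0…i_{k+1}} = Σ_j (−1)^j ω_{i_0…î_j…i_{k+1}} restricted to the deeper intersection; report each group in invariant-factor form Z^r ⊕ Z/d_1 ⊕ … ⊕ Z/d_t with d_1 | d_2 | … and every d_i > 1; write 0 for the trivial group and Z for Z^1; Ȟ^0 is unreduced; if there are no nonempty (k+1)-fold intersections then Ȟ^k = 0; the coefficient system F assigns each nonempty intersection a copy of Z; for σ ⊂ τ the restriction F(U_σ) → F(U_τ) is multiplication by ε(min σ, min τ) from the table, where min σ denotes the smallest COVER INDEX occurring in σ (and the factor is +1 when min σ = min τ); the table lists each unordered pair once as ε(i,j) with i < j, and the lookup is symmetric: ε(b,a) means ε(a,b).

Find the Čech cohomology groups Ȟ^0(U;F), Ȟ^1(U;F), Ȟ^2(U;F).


nonempty overlaps:
  U12={t10} U14={t2,t9} U23={t5,t6,t13,t14} U34={t3,t12}
C dims 4,4; δ0: rk 3, SNF 1^3
degree 0: 4−3−0 = 1 → Ȟ^0 ≅ Z
degree 1: 4−0−3 = 1 → Ȟ^1 ≅ Z
degree 2: 0−0−0 = 0 → Ȟ^2 ≅ 0

Ȟ^0 = Z; Ȟ^1 = Z; Ȟ^2 = 0


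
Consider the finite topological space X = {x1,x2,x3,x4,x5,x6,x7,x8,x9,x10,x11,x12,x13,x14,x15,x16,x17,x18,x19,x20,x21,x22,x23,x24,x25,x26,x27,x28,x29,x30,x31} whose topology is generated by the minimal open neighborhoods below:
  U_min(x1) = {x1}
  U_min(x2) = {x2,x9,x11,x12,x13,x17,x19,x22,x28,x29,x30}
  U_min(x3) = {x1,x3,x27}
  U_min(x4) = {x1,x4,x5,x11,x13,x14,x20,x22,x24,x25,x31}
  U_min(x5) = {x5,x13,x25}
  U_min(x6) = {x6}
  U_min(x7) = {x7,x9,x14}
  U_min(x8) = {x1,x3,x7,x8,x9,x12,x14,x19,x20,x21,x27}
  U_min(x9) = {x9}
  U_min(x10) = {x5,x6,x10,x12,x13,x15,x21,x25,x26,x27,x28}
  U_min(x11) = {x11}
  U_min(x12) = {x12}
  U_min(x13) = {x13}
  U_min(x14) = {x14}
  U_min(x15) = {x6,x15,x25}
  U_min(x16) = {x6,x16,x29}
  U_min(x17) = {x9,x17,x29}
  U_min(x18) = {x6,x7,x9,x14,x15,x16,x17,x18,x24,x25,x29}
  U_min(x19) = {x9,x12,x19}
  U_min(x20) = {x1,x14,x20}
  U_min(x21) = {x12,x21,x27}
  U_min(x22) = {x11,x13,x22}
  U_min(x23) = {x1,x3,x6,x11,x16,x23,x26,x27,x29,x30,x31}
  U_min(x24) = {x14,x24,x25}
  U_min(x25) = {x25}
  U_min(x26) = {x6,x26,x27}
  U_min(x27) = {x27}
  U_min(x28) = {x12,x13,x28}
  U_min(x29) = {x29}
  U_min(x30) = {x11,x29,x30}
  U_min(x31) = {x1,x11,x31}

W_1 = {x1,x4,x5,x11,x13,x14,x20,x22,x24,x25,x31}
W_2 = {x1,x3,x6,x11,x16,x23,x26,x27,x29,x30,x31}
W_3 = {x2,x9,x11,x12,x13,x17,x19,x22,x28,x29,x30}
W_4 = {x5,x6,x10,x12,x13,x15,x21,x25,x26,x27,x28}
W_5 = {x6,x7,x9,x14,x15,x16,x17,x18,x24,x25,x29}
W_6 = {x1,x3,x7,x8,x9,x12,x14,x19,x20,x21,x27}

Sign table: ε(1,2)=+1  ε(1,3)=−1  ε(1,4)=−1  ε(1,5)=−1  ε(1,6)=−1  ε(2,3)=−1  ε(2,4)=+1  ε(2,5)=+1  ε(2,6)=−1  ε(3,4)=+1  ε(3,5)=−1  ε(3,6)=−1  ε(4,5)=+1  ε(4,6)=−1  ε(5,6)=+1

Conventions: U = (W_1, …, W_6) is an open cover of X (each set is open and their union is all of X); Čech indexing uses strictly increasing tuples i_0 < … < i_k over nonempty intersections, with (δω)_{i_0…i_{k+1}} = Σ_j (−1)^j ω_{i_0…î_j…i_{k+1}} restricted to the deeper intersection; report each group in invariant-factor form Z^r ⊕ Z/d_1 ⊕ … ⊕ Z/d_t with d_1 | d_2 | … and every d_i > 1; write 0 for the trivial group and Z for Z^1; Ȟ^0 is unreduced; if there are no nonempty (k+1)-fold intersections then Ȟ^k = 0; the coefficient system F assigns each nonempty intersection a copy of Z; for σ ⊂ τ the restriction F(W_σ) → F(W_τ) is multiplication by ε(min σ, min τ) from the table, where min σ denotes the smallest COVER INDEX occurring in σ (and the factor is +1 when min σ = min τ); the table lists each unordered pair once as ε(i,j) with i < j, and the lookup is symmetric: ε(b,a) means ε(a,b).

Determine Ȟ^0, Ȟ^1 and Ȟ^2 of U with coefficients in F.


nerve simplices:
  W12={x1,x11,x31} W13={x11,x13,x22} W14={x5,x13,x25} W15={x14,x24,x25} W16={x1,x14,x20} W23={x11,x29,x30} W24={x6,x26,x27} W25={x6,x16,x29} W26={x1,x3,x27} W34={x12,x13,x28} W35={x9,x17,x29} W36={x9,x12,x19} W45={x6,x15,x25} W46={x12,x21,x27} W56={x7,x9,x14}
  W123={x11} W126={x1} W134={x13} W145={x25} W156={x14} W235={x29} W245={x6} W246={x27} W346={x12} W356={x9}
C dims 6,15,10; δ0: rk 6, SNF 1^5·2; δ1: rk 9, SNF 1^9
degree 0: 6−6−0 = 0 → Ȟ^0 ≅ 0
degree 1: 15−9−6 = 0 plus torsion [2] → Ȟ^1 ≅ Z/2
degree 2: 10−0−9 = 1 → Ȟ^2 ≅ Z

Ȟ^0 = 0; Ȟ^1 = Z/2; Ȟ^2 = Z


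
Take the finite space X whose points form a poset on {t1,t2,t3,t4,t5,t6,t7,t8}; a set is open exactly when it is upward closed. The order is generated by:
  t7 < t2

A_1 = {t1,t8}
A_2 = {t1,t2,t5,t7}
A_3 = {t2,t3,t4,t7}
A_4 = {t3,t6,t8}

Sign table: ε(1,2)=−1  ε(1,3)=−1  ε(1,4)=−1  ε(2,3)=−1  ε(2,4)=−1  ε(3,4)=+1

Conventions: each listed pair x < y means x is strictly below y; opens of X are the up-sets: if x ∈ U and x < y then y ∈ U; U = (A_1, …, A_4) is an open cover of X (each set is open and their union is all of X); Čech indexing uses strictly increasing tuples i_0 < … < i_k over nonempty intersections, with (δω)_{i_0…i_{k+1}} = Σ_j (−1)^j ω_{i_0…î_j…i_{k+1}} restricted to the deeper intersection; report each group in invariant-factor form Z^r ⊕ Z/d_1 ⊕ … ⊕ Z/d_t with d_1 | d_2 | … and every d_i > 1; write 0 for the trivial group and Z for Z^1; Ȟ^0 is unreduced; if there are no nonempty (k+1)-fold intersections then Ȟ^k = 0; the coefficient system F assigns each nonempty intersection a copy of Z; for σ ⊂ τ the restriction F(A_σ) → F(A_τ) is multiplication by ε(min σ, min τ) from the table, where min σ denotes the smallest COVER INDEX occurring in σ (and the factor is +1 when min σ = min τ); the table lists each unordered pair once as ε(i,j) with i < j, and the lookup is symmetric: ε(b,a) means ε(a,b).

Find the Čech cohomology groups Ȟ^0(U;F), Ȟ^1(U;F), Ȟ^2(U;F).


Ȟ^0 = 0; Ȟ^1 = Z/2; Ȟ^2 = 0

nonempty intersections:
  A12={t1} A14={t8} A23={t2,t7} A34={t3}
C dims 4,4; δ0: rk 4, SNF 1^3·2
Ȟ^0: (4−4)−0=0 ⇒ 0
Ȟ^1: (4−0)−4=0 plus torsion [2] ⇒ Z/2
Ȟ^2: (0−0)−0=0 ⇒ 0


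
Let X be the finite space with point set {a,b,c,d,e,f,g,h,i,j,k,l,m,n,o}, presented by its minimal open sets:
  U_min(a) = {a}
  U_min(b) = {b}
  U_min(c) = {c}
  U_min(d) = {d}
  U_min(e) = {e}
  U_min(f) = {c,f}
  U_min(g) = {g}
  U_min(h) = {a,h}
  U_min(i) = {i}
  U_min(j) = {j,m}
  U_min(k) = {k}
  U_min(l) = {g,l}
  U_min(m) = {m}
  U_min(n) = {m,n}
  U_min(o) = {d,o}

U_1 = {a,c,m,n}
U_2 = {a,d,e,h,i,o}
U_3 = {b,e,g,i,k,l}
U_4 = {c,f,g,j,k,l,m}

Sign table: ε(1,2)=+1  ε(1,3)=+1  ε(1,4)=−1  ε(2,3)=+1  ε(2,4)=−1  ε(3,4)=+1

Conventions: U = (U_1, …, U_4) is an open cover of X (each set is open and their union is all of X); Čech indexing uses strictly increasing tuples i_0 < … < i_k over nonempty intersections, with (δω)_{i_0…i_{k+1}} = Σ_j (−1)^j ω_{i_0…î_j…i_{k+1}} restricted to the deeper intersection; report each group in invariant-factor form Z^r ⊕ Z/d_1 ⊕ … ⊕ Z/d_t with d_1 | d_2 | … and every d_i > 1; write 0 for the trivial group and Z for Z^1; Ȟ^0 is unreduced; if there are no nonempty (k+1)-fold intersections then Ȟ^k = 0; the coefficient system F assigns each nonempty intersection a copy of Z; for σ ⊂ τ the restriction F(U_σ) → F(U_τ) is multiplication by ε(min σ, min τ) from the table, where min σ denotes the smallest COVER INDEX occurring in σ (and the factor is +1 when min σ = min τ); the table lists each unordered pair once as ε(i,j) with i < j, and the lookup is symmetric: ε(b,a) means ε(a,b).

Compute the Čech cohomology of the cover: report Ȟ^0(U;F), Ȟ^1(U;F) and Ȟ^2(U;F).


Ȟ^0 ≅ 0,  Ȟ^1 ≅ Z/2,  Ȟ^2 ≅ 0

nerve simplices:
  U12={a} U14={c,m} U23={e,i} U34={g,k,l}
C dims 4,4; δ0: rk 4, SNF 1^3·2
degree 0: 4−4−0 = 0 → Ȟ^0 ≅ 0
degree 1: 4−0−4 = 0 plus torsion [2] → Ȟ^1 ≅ Z/2
degree 2: 0−0−0 = 0 → Ȟ^2 ≅ 0


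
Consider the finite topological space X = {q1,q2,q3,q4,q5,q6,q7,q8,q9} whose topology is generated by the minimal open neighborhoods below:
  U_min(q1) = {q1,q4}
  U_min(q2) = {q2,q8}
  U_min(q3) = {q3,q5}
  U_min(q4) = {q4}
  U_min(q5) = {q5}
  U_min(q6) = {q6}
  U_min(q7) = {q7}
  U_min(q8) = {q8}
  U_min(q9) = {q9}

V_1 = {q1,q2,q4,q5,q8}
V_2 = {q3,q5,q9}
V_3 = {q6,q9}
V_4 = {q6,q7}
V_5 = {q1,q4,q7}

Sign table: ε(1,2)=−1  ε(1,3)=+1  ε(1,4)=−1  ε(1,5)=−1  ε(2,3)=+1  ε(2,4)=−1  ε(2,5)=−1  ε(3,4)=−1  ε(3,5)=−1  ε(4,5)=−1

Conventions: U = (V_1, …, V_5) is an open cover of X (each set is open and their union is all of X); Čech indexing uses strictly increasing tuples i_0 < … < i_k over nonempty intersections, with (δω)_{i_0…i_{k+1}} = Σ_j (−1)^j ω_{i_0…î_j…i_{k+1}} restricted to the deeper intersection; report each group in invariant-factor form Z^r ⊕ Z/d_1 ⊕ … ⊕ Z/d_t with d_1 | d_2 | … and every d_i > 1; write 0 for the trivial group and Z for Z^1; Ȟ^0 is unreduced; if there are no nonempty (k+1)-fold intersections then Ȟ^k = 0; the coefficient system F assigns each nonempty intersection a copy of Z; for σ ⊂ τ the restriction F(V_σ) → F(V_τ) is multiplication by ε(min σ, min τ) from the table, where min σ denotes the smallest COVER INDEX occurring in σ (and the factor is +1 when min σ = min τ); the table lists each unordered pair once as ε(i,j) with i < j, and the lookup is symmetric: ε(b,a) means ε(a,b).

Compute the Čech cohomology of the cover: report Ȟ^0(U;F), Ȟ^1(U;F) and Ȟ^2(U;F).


intersection data:
  V12={q5} V15={q1,q4} V23={q9} V34={q6} V45={q7}
C dims 5,5; δ0: rk 4, SNF 1^4
Ȟ^0 = (5 − 4) − 0 = 1, so Ȟ^0 ≅ Z
Ȟ^1 = (5 − 0) − 4 = 1, so Ȟ^1 ≅ Z
Ȟ^2 = (0 − 0) − 0 = 0, so Ȟ^2 ≅ 0

Ȟ^0 ≅ Z, Ȟ^1 ≅ Z, Ȟ^2 ≅ 0


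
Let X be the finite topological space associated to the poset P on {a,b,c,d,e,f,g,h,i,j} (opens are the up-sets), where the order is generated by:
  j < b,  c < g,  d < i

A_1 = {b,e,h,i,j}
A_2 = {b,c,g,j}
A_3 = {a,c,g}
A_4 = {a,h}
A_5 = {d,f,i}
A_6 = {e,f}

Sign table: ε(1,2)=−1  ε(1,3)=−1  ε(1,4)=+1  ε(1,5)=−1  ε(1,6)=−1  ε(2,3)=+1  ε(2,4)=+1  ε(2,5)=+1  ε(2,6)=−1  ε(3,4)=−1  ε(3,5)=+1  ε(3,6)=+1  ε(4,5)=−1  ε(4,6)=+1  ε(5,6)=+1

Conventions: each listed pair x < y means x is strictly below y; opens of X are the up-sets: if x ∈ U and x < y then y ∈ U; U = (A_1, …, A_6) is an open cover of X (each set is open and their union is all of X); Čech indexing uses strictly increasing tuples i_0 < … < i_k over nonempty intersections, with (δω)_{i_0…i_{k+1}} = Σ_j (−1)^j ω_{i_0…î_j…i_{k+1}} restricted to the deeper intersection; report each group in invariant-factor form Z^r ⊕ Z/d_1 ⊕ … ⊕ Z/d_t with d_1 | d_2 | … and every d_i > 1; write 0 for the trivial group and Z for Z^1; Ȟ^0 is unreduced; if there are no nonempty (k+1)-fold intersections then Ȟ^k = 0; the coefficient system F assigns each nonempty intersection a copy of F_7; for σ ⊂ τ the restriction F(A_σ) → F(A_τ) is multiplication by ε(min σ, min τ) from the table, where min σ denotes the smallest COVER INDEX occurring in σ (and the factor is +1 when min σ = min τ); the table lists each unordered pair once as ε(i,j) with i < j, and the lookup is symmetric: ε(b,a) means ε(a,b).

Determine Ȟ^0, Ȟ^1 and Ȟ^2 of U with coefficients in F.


Ȟ^0(U;F) ≅ Z/7, Ȟ^1(U;F) ≅ Z/7 ⊕ Z/7 and Ȟ^2(U;F) ≅ 0

nonempty intersections:
  A12={b,j} A14={h} A15={i} A16={e} A23={c,g} A34={a} A56={f}
C dims 6,7; δ0: rk_F7 5
Ȟ^0: (6−5)−0=1 ⇒ Z/7
Ȟ^1: (7−0)−5=2 ⇒ Z/7 ⊕ Z/7
Ȟ^2: (0−0)−0=0 ⇒ 0


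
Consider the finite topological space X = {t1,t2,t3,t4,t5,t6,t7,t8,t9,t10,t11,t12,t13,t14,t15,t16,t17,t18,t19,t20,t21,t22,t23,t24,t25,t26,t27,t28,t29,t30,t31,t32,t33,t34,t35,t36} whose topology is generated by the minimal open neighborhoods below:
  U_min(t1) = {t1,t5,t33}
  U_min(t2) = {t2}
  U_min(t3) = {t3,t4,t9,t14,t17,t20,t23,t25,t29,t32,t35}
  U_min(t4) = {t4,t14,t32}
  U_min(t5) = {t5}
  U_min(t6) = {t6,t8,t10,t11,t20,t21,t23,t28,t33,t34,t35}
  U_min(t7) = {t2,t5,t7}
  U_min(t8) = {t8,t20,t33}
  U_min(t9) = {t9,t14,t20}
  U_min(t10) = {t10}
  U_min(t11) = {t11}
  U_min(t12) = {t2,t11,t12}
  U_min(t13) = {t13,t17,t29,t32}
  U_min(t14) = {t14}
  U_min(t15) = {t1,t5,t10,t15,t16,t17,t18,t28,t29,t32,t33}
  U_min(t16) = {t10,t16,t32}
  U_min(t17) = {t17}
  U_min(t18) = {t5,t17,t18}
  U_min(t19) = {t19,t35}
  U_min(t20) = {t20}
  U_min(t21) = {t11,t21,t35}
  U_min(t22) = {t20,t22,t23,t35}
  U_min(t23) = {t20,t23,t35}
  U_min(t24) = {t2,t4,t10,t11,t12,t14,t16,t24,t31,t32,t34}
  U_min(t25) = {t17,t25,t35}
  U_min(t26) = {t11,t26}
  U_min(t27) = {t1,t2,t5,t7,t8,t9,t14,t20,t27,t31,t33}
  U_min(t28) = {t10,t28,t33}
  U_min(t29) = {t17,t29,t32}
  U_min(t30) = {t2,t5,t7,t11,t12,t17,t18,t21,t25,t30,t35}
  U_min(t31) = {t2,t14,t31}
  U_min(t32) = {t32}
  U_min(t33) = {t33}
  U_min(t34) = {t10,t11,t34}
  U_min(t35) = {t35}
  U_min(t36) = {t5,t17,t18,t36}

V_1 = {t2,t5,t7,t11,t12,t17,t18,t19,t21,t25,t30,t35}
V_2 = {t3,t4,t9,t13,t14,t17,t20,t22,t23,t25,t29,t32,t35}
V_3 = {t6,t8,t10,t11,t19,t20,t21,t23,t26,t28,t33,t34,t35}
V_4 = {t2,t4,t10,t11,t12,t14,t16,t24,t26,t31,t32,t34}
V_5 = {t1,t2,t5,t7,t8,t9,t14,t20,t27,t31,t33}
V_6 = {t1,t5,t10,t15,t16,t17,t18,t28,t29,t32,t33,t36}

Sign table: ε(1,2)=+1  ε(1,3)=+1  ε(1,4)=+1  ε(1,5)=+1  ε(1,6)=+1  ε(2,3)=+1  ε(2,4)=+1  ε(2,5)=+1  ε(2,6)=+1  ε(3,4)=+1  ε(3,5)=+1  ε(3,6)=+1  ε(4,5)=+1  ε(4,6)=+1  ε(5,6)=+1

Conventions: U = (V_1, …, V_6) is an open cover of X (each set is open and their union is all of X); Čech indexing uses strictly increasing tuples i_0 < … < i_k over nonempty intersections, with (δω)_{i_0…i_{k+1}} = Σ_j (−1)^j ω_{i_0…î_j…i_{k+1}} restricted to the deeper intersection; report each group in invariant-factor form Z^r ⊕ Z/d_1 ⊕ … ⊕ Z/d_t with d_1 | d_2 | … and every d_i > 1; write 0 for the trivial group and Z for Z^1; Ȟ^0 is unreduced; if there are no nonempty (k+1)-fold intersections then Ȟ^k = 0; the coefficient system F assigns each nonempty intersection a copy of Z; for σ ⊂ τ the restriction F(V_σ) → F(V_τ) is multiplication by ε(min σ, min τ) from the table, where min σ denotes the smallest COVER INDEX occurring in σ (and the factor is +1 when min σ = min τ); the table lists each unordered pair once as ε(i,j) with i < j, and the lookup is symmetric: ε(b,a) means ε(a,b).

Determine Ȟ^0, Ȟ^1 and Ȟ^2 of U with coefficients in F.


Ȟ^0(U;F) ≅ Z, Ȟ^1(U;F) ≅ 0, Ȟ^2(U;F) ≅ Z/2

intersection data:
  V12={t17,t25,t35} V13={t11,t19,t21,t35} V14={t2,t11,t12} V15={t2,t5,t7} V16={t5,t17,t18} V23={t20,t23,t35} V24={t4,t14,t32} V25={t9,t14,t20} V26={t17,t29,t32} V34={t10,t11,t26,t34} V35={t8,t20,t33} V36={t10,t28,t33} V45={t2,t14,t31} V46={t10,t16,t32} V56={t1,t5,t33}
  V123={t35} V126={t17} V134={t11} V145={t2} V156={t5} V235={t20} V245={t14} V246={t32} V346={t10} V356={t33}
C dims 6,15,10; δ0: rk 5, SNF 1^5; δ1: rk 10, SNF 1^9·2
Ȟ^0 = (6 − 5) − 0 = 1, so Ȟ^0 ≅ Z
Ȟ^1 = (15 − 10) − 5 = 0, so Ȟ^1 ≅ 0
Ȟ^2 = (10 − 0) − 10 = 0 plus torsion [2], so Ȟ^2 ≅ Z/2


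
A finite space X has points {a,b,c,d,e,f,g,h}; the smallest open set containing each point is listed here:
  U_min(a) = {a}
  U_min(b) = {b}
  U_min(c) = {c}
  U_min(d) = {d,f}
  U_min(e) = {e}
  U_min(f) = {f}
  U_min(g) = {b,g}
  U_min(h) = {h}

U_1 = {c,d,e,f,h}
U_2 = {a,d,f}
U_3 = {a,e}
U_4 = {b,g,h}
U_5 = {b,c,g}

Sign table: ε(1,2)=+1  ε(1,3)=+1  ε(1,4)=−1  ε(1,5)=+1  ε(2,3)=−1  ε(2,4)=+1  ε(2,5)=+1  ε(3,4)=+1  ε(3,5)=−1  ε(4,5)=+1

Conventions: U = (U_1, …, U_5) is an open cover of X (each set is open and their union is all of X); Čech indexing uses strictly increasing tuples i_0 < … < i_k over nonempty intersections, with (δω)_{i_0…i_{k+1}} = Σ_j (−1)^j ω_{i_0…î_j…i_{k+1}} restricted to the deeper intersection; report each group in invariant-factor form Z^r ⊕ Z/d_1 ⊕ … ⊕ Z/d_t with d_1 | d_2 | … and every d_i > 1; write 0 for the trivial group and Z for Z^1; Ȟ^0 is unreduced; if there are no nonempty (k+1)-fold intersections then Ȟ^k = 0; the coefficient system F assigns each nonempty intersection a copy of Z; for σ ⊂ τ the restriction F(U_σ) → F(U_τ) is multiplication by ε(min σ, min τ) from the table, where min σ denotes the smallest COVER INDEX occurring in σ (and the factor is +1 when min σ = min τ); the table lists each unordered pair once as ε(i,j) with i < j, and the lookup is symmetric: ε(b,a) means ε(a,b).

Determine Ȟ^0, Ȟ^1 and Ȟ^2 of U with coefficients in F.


intersection data:
  U12={d,f} U13={e} U14={h} U15={c} U23={a} U45={b,g}
C dims 5,6; δ0: rk 5, SNF 1^4·2
Ȟ^0 = (5 − 5) − 0 = 0, so Ȟ^0 ≅ 0
Ȟ^1 = (6 − 0) − 5 = 1 plus torsion [2], so Ȟ^1 ≅ Z ⊕ Z/2
Ȟ^2 = (0 − 0) − 0 = 0, so Ȟ^2 ≅ 0

Ȟ^0(U;F) ≅ 0,  Ȟ^1(U;F) ≅ Z ⊕ Z/2,  Ȟ^2(U;F) ≅ 0


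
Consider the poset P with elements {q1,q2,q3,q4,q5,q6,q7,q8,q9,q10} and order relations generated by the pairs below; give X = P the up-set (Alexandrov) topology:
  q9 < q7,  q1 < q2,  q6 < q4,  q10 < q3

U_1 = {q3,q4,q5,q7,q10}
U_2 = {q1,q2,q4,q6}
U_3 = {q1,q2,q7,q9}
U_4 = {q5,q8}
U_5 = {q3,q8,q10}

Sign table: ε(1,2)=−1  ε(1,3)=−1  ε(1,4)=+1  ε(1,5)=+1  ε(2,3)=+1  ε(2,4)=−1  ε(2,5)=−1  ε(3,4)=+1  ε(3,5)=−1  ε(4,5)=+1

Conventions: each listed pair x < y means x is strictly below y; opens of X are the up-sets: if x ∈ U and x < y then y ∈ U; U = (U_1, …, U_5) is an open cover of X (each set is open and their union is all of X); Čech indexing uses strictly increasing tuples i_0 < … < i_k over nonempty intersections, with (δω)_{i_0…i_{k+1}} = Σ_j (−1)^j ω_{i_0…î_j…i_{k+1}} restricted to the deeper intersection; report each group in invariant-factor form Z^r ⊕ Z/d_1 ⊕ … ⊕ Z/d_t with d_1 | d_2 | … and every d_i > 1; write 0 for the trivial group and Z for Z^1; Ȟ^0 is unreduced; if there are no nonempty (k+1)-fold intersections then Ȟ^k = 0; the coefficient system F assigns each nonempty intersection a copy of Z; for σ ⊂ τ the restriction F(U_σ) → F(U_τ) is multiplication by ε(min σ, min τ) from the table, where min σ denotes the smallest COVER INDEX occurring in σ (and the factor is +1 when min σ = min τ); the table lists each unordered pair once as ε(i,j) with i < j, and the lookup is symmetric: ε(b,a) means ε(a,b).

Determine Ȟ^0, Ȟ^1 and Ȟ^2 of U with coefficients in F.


nerve simplices:
  U12={q4} U13={q7} U14={q5} U15={q3,q10} U23={q1,q2} U45={q8}
C dims 5,6; δ0: rk 4, SNF 1^4
degree 0: 5−4−0 = 1 → Ȟ^0 ≅ Z
degree 1: 6−0−4 = 2 → Ȟ^1 ≅ Z^2
degree 2: 0−0−0 = 0 → Ȟ^2 ≅ 0

Ȟ^0(U;F) ≅ Z; Ȟ^1(U;F) ≅ Z^2; Ȟ^2(U;F) ≅ 0


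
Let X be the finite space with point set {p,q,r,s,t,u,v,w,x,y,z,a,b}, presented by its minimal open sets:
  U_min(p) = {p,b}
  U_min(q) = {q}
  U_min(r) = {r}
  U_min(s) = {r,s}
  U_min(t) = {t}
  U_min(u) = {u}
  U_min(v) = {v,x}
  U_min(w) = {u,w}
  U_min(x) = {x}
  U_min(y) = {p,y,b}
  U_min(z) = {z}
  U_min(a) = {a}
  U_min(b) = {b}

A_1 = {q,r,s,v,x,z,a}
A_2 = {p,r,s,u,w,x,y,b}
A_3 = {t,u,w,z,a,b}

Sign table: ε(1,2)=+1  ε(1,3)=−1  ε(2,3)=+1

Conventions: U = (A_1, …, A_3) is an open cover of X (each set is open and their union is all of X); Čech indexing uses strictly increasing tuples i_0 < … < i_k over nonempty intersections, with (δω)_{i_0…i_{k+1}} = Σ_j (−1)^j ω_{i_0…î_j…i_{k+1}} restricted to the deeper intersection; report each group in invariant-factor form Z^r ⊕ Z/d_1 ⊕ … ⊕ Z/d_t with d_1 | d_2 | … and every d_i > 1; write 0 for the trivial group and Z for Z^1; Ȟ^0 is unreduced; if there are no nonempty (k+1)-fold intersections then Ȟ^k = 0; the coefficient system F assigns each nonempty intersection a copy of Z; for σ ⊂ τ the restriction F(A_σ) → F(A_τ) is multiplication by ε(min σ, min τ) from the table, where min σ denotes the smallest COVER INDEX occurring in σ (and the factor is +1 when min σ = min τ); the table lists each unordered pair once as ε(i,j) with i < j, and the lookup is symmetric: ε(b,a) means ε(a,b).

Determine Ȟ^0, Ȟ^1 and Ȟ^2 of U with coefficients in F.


intersection data:
  A12={r,s,x} A13={z,a} A23={u,w,b}
C dims 3,3; δ0: rk 3, SNF 1^2·2
Ȟ^0 = (3 − 3) − 0 = 0, so Ȟ^0 ≅ 0
Ȟ^1 = (3 − 0) − 3 = 0 plus torsion [2], so Ȟ^1 ≅ Z/2
Ȟ^2 = (0 − 0) − 0 = 0, so Ȟ^2 ≅ 0

Ȟ^0(U;F) ≅ 0, Ȟ^1(U;F) ≅ Z/2 and Ȟ^2(U;F) ≅ 0


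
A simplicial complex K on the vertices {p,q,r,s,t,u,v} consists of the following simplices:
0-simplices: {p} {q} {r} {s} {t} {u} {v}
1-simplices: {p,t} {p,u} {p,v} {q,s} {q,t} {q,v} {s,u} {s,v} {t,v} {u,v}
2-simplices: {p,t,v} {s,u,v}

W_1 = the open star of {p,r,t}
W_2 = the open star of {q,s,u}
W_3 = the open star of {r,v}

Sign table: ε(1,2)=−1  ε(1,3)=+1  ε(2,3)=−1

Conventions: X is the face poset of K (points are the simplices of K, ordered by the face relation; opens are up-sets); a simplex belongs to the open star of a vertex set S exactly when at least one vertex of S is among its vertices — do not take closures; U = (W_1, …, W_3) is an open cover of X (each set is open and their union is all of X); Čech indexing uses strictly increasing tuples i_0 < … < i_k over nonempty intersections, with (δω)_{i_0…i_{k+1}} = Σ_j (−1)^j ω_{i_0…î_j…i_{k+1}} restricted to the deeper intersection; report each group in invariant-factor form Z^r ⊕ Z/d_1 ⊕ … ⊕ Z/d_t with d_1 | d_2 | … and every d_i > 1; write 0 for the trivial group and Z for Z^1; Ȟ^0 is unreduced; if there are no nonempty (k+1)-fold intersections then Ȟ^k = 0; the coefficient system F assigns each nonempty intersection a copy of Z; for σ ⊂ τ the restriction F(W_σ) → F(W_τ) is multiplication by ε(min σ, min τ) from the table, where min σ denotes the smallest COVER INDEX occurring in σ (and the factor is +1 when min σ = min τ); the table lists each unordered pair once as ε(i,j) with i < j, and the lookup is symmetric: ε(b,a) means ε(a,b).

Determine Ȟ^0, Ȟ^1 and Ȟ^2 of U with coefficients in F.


nerve simplices:
  W1={{p},{r},{t},{p,t},{p,u},{p,v},{q,t},{t,v},{p,t,v}} W2={{q},{s},{u},{p,u},{q,s},{q,t},{q,v},{s,u},{s,v},{u,v},{s,u,v}} W3={{r},{v},{p,v},{q,v},{s,v},{t,v},{u,v},{p,t,v},{s,u,v}}
  W12={{p,u},{q,t}} W13={{r},{p,v},{t,v},{p,t,v}} W23={{q,v},{s,v},{u,v},{s,u,v}}
C dims 3,3; δ0: rk 2, SNF 1^2
degree 0: 3−2−0 = 1 → Ȟ^0 ≅ Z
degree 1: 3−0−2 = 1 → Ȟ^1 ≅ Z
degree 2: 0−0−0 = 0 → Ȟ^2 ≅ 0

Ȟ^0(U;F) ≅ Z, Ȟ^1(U;F) ≅ Z, Ȟ^2(U;F) ≅ 0


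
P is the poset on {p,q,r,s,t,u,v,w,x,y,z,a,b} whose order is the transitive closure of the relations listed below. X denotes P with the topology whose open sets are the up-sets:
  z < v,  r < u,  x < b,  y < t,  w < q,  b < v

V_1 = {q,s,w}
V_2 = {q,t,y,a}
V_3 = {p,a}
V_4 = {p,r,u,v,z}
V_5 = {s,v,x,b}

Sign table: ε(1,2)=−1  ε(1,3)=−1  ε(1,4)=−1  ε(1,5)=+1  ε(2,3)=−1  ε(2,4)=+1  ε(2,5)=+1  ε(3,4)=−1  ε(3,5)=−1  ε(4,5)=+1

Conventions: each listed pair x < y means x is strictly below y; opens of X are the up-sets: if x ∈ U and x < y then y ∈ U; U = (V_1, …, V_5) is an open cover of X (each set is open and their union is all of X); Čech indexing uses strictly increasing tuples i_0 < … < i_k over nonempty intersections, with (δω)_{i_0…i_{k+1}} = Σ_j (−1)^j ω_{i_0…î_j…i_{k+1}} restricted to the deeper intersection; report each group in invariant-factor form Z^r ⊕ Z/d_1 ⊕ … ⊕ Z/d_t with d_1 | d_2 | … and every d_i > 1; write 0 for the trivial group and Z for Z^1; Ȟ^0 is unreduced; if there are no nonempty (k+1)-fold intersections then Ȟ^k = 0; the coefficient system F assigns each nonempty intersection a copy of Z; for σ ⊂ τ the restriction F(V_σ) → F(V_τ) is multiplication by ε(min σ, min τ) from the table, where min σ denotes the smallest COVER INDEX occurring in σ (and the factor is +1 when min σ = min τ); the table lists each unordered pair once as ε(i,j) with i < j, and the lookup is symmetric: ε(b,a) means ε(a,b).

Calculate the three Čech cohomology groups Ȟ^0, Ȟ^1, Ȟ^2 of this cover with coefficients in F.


nerve simplices:
  V12={q} V15={s} V23={a} V34={p} V45={v}
C dims 5,5; δ0: rk 5, SNF 1^4·2
degree 0: 5−5−0 = 0 → Ȟ^0 ≅ 0
degree 1: 5−0−5 = 0 plus torsion [2] → Ȟ^1 ≅ Z/2
degree 2: 0−0−0 = 0 → Ȟ^2 ≅ 0

Ȟ^0(U;F) ≅ 0, Ȟ^1(U;F) ≅ Z/2 and Ȟ^2(U;F) ≅ 0


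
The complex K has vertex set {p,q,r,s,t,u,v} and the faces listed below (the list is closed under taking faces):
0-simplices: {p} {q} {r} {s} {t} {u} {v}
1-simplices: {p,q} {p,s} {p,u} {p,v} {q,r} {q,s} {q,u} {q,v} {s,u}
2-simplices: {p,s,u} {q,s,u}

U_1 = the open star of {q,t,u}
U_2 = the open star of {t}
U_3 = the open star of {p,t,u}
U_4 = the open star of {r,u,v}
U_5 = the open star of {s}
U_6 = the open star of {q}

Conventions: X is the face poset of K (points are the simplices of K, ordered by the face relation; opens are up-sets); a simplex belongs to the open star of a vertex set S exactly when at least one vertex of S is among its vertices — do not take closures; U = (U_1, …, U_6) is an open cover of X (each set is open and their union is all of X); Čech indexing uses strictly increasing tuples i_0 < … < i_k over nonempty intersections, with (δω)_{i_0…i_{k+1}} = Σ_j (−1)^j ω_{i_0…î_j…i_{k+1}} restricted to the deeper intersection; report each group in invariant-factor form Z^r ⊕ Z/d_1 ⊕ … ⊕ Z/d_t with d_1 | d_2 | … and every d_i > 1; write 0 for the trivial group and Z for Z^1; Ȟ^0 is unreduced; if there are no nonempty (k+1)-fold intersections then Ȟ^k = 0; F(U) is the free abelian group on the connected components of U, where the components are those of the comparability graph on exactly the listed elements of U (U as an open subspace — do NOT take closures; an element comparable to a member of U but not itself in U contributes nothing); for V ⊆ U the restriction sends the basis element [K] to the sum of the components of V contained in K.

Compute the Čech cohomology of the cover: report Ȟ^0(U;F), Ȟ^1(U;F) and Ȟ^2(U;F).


cover nerve:
  U1={{q},{t},{u},{p,q},{p,u},{q,r},{q,s},{q,u},{q,v},{s,u},{p,s,u},{q,s,u}} U2={{t}} U3={{p},{t},{u},{p,q},{p,s},{p,u},{p,v},{q,u},{s,u},{p,s,u},{q,s,u}} U4={{r},{u},{v},{p,u},{p,v},{q,r},{q,u},{q,v},{s,u},{p,s,u},{q,s,u}} U5={{s},{p,s},{q,s},{s,u},{p,s,u},{q,s,u}} U6={{q},{p,q},{q,r},{q,s},{q,u},{q,v},{q,s,u}}
  U12={{t}} U13={{t},{u},{p,q},{p,u},{q,u},{s,u},{p,s,u},{q,s,u}} U14={{u},{p,u},{q,r},{q,u},{q,v},{s,u},{p,s,u},{q,s,u}} U15={{q,s},{s,u},{p,s,u},{q,s,u}} U16={{q},{p,q},{q,r},{q,s},{q,u},{q,v},{q,s,u}} U23={{t}} U34={{u},{p,u},{p,v},{q,u},{s,u},{p,s,u},{q,s,u}} U35={{p,s},{s,u},{p,s,u},{q,s,u}} U36={{p,q},{q,u},{q,s,u}} U45={{s,u},{p,s,u},{q,s,u}} U46={{q,r},{q,u},{q,v},{q,s,u}} U56={{q,s},{q,s,u}}
  U123={{t}} U134={{u},{p,u},{q,u},{s,u},{p,s,u},{q,s,u}} U135={{s,u},{p,s,u},{q,s,u}} U136={{p,q},{q,u},{q,s,u}} U145={{s,u},{p,s,u},{q,s,u}} U146={{q,r},{q,u},{q,v},{q,s,u}} U156={{q,s},{q,s,u}} U345={{s,u},{p,s,u},{q,s,u}} U346={{q,u},{q,s,u}} U356={{q,s,u}} U456={{q,s,u}}
  U1345={{s,u},{p,s,u},{q,s,u}} U1346={{q,u},{q,s,u}} U1356={{q,s,u}} U1456={{q,s,u}} U3456={{q,s,u}}
  U13456={{q,s,u}}
components per intersection:
  U1: {{q},{u},{p,q},{p,u},{q,r},{q,s},{q,u},{q,v},{s,u},{p,s,u},{q,s,u}} {{t}}
  U2: {{t}}
  U3: {{p},{u},{p,q},{p,s},{p,u},{p,v},{q,u},{s,u},{p,s,u},{q,s,u}} {{t}}
  U4: {{r},{q,r}} {{u},{p,u},{q,u},{s,u},{p,s,u},{q,s,u}} {{v},{p,v},{q,v}}
  U5: {{s},{p,s},{q,s},{s,u},{p,s,u},{q,s,u}}
  U6: {{q},{p,q},{q,r},{q,s},{q,u},{q,v},{q,s,u}}
  U12: {{t}}
  U13: {{t}} {{u},{p,u},{q,u},{s,u},{p,s,u},{q,s,u}} {{p,q}}
  U14: {{u},{p,u},{q,u},{s,u},{p,s,u},{q,s,u}} {{q,r}} {{q,v}}
  U15: {{q,s},{s,u},{p,s,u},{q,s,u}}
  U16: {{q},{p,q},{q,r},{q,s},{q,u},{q,v},{q,s,u}}
  U23: {{t}}
  U34: {{u},{p,u},{q,u},{s,u},{p,s,u},{q,s,u}} {{p,v}}
  U35: {{p,s},{s,u},{p,s,u},{q,s,u}}
  U36: {{p,q}} {{q,u},{q,s,u}}
  U45: {{s,u},{p,s,u},{q,s,u}}
  U46: {{q,r}} {{q,u},{q,s,u}} {{q,v}}
  U56: {{q,s},{q,s,u}}
  U123: {{t}}
  U134: {{u},{p,u},{q,u},{s,u},{p,s,u},{q,s,u}}
  U135: {{s,u},{p,s,u},{q,s,u}}
  U136: {{p,q}} {{q,u},{q,s,u}}
  U145: {{s,u},{p,s,u},{q,s,u}}
  U146: {{q,r}} {{q,u},{q,s,u}} {{q,v}}
  U156: {{q,s},{q,s,u}}
  U345: {{s,u},{p,s,u},{q,s,u}}
  U346: {{q,u},{q,s,u}}
  U356: {{q,s,u}}
  U456: {{q,s,u}}
  U1345: {{s,u},{p,s,u},{q,s,u}}
  U1346: {{q,u},{q,s,u}}
  U1356: {{q,s,u}}
  U1456: {{q,s,u}}
  U3456: {{q,s,u}}
  U13456: {{q,s,u}}
C dims 10,20,14,5; δ0: rk 8, SNF 1^8; δ1: rk 10, SNF 1^10; δ2: rk 4, SNF 1^4
Ȟ^0: (10−8)−0=2 ⇒ Z^2
Ȟ^1: (20−10)−8=2 ⇒ Z^2
Ȟ^2: (14−4)−10=0 ⇒ 0

Ȟ^0 = Z^2, Ȟ^1 = Z^2, Ȟ^2 = 0


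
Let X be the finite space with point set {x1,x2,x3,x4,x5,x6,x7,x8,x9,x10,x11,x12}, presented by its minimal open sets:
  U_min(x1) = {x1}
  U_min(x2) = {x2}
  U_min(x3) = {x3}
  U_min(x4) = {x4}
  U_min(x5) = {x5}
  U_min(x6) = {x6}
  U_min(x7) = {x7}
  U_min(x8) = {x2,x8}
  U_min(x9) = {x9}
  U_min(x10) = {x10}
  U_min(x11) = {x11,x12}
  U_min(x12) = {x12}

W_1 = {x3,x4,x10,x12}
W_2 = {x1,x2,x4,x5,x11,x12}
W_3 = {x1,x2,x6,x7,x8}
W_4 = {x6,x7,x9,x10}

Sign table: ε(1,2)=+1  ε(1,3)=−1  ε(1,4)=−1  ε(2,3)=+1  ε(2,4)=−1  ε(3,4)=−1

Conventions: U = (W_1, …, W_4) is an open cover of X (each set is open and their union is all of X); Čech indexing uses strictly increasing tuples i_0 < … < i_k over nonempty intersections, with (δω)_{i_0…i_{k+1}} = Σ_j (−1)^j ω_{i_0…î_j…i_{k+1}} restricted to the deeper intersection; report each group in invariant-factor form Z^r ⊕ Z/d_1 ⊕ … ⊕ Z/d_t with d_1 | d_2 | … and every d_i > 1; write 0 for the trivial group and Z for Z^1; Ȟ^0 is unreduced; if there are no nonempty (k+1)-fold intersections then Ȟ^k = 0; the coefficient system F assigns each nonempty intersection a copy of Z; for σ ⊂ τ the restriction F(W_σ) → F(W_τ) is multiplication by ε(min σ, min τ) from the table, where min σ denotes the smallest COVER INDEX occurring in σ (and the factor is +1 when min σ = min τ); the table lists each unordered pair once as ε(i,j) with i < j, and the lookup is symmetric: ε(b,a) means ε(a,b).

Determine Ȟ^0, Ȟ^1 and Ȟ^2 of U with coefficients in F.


Ȟ^0 ≅ Z, Ȟ^1 ≅ Z and Ȟ^2 ≅ 0

nonempty intersections:
  W12={x4,x12} W14={x10} W23={x1,x2} W34={x6,x7}
C dims 4,4; δ0: rk 3, SNF 1^3
Ȟ^0: (4−3)−0=1 ⇒ Z
Ȟ^1: (4−0)−3=1 ⇒ Z
Ȟ^2: (0−0)−0=0 ⇒ 0


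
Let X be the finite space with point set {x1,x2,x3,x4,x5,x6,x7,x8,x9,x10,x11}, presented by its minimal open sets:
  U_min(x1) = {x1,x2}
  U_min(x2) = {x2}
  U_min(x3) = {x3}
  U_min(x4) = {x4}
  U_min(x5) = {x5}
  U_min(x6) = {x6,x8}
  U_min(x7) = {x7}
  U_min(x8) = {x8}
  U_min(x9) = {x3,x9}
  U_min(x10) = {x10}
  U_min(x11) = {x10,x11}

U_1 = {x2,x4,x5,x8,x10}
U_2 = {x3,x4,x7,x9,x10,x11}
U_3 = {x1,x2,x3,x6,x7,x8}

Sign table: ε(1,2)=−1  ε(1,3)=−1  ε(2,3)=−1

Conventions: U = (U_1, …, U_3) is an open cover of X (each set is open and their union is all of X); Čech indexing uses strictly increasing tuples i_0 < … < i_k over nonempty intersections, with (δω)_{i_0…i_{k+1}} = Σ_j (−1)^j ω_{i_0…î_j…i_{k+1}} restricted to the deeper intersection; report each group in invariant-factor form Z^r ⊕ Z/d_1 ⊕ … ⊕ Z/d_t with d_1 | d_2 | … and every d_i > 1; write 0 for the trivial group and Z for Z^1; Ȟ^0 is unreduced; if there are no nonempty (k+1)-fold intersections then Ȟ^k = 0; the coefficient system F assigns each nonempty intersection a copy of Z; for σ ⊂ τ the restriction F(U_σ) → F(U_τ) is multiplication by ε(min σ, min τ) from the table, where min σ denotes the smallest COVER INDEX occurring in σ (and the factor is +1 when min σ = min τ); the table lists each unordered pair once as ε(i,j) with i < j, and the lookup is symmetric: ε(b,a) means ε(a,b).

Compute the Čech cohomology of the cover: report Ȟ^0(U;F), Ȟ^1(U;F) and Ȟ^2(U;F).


Ȟ^0 ≅ 0,  Ȟ^1 ≅ Z/2,  Ȟ^2 ≅ 0

nonempty intersections:
  U12={x4,x10} U13={x2,x8} U23={x3,x7}
C dims 3,3; δ0: rk 3, SNF 1^2·2
Ȟ^0: (3−3)−0=0 ⇒ 0
Ȟ^1: (3−0)−3=0 plus torsion [2] ⇒ Z/2
Ȟ^2: (0−0)−0=0 ⇒ 0


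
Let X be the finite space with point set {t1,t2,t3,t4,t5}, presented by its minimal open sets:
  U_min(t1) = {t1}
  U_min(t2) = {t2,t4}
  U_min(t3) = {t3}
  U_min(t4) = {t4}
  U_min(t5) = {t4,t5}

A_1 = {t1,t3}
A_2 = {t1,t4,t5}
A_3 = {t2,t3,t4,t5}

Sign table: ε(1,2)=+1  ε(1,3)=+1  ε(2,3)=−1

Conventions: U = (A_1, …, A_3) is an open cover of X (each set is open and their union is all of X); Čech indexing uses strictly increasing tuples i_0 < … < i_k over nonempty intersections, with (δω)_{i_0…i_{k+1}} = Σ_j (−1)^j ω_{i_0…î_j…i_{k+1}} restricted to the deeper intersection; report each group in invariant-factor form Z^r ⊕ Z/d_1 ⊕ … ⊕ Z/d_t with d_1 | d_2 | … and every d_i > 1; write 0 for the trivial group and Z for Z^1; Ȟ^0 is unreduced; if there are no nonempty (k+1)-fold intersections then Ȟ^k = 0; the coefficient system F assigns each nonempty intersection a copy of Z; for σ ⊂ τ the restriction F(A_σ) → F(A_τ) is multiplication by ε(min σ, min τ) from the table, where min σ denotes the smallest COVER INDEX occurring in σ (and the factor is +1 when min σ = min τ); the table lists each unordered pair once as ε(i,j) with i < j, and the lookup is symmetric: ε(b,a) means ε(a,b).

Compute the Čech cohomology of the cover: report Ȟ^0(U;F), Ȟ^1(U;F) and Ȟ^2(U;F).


nerve simplices:
  A12={t1} A13={t3} A23={t4,t5}
C dims 3,3; δ0: rk 3, SNF 1^2·2
degree 0: 3−3−0 = 0 → Ȟ^0 ≅ 0
degree 1: 3−0−3 = 0 plus torsion [2] → Ȟ^1 ≅ Z/2
degree 2: 0−0−0 = 0 → Ȟ^2 ≅ 0

Ȟ^0 ≅ 0, Ȟ^1 ≅ Z/2 and Ȟ^2 ≅ 0


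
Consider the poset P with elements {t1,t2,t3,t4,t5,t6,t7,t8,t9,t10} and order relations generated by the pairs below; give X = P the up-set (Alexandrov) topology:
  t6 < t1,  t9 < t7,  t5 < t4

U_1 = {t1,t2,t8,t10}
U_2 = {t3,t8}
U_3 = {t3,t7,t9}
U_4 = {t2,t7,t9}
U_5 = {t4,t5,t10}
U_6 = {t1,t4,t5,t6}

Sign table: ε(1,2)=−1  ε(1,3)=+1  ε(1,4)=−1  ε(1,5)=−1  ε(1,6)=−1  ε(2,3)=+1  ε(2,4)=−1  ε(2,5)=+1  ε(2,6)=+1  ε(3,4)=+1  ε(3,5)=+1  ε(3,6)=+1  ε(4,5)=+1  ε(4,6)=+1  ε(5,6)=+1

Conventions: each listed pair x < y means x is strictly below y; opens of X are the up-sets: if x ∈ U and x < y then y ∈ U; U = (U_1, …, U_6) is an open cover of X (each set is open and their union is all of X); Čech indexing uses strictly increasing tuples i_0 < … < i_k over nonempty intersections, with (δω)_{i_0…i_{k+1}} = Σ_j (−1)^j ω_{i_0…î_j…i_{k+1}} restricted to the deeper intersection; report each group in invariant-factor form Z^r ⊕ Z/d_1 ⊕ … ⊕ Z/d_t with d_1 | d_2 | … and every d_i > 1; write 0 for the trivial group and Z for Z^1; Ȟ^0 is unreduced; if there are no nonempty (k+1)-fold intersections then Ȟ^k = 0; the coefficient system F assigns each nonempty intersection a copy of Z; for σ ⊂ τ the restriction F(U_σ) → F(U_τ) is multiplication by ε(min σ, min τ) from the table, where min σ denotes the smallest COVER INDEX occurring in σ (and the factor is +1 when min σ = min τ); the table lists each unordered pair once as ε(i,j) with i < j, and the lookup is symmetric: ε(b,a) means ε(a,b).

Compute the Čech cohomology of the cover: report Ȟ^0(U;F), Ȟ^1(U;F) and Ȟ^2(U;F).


nonempty intersections:
  U12={t8} U14={t2} U15={t10} U16={t1} U23={t3} U34={t7,t9} U56={t4,t5}
C dims 6,7; δ0: rk 5, SNF 1^5
Ȟ^0: (6−5)−0=1 ⇒ Z
Ȟ^1: (7−0)−5=2 ⇒ Z^2
Ȟ^2: (0−0)−0=0 ⇒ 0

Ȟ^0 ≅ Z; Ȟ^1 ≅ Z^2; Ȟ^2 ≅ 0


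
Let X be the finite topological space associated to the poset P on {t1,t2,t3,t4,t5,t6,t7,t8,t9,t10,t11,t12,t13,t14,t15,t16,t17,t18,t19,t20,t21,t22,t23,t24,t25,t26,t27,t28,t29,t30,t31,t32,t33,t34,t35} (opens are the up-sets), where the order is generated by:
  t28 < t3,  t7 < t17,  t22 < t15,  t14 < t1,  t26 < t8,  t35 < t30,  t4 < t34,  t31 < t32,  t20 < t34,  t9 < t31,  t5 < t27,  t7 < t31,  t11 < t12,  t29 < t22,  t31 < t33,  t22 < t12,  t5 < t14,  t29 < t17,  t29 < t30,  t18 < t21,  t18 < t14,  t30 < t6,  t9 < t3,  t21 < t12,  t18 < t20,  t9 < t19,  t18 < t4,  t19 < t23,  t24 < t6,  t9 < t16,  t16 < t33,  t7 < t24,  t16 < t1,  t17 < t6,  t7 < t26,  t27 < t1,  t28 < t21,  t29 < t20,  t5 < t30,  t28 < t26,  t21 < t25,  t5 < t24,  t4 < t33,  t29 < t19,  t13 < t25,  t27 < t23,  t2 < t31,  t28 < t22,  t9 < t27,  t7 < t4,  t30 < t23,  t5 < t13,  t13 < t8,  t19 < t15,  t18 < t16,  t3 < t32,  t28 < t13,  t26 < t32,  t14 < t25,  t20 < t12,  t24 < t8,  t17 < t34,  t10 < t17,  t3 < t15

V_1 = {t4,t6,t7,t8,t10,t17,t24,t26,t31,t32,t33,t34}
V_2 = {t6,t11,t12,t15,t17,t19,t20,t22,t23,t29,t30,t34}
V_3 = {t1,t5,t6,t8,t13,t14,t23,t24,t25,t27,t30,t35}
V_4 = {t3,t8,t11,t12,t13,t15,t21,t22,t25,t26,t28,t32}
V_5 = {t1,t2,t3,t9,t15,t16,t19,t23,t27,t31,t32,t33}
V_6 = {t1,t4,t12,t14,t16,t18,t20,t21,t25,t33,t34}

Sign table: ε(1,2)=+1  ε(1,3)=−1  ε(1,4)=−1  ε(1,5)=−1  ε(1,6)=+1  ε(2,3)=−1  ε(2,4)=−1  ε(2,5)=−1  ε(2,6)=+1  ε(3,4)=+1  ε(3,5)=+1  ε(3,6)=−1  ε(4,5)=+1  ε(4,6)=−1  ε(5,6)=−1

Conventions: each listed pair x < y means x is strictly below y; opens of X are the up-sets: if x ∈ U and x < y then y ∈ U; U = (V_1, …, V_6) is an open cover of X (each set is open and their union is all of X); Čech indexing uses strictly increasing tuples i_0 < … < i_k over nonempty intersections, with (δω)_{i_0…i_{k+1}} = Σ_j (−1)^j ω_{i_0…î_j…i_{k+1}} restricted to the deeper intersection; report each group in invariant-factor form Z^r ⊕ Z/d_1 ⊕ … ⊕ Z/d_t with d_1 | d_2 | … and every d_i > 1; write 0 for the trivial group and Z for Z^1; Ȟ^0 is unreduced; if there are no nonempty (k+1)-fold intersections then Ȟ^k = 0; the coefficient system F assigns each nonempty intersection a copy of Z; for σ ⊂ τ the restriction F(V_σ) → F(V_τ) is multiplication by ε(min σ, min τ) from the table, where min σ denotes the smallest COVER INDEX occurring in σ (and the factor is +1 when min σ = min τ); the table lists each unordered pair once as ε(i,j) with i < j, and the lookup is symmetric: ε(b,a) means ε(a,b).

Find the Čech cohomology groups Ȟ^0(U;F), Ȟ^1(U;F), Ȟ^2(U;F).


Ȟ^0 ≅ Z,  Ȟ^1 ≅ 0,  Ȟ^2 ≅ Z/2

nerve of the cover:
  V12={t6,t17,t34} V13={t6,t8,t24} V14={t8,t26,t32} V15={t31,t32,t33} V16={t4,t33,t34} V23={t6,t23,t30} V24={t11,t12,t15,t22} V25={t15,t19,t23} V26={t12,t20,t34} V34={t8,t13,t25} V35={t1,t23,t27} V36={t1,t14,t25} V45={t3,t15,t32} V46={t12,t21,t25} V56={t1,t16,t33}
  V123={t6} V126={t34} V134={t8} V145={t32} V156={t33} V235={t23} V245={t15} V246={t12} V346={t25} V356={t1}
C dims 6,15,10; δ0: rk 5, SNF 1^5; δ1: rk 10, SNF 1^9·2
Ȟ^0 = (6 − 5) − 0 = 1, so Ȟ^0 ≅ Z
Ȟ^1 = (15 − 10) − 5 = 0, so Ȟ^1 ≅ 0
Ȟ^2 = (10 − 0) − 10 = 0 plus torsion [2], so Ȟ^2 ≅ Z/2


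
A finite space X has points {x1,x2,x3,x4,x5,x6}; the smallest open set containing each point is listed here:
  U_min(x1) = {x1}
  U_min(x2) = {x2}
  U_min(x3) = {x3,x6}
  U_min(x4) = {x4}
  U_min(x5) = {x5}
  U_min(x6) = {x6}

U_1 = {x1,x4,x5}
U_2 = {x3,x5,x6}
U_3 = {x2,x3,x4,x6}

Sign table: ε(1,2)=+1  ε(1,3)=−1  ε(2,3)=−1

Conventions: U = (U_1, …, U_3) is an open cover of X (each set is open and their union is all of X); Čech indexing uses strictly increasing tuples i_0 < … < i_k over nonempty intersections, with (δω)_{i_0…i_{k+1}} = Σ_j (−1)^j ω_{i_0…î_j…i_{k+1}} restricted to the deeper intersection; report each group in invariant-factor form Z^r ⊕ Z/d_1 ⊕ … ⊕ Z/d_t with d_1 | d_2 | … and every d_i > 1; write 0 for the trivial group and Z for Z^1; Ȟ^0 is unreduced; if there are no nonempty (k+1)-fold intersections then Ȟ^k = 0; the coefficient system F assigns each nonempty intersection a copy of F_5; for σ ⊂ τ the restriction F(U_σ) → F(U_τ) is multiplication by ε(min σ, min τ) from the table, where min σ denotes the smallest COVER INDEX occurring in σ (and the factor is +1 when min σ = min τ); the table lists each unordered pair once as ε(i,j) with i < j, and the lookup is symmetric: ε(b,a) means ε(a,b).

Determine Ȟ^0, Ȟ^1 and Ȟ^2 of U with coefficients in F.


Ȟ^0(U;F) ≅ Z/5, Ȟ^1(U;F) ≅ Z/5 and Ȟ^2(U;F) ≅ 0

nonempty intersections:
  U12={x5} U13={x4} U23={x3,x6}
C dims 3,3; δ0: rk_F5 2
Ȟ^0: (3−2)−0=1 ⇒ Z/5
Ȟ^1: (3−0)−2=1 ⇒ Z/5
Ȟ^2: (0−0)−0=0 ⇒ 0
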